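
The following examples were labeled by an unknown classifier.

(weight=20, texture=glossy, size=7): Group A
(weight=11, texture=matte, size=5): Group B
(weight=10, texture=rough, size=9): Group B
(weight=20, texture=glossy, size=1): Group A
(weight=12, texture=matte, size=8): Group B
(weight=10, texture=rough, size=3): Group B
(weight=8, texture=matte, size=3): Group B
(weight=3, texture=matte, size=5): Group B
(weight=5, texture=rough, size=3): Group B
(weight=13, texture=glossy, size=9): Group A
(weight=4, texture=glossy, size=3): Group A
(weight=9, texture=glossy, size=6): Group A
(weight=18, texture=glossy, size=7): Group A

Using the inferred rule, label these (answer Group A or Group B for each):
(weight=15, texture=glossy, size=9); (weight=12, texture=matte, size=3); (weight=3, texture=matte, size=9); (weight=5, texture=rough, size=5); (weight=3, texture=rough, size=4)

Group A, Group B, Group B, Group B, Group B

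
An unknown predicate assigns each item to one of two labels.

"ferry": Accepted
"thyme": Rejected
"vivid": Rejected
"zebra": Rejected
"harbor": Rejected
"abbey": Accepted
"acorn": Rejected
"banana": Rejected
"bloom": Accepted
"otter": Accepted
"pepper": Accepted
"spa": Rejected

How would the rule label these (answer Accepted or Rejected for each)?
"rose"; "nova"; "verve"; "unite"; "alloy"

The rule appears to be: has a double letter.
"rose": Rejected (no doubled letter).
"nova": Rejected (no doubled letter).
"verve": Rejected (no doubled letter).
"unite": Rejected (no doubled letter).
"alloy": Accepted ('ll' doubled).

Rejected, Rejected, Rejected, Rejected, Accepted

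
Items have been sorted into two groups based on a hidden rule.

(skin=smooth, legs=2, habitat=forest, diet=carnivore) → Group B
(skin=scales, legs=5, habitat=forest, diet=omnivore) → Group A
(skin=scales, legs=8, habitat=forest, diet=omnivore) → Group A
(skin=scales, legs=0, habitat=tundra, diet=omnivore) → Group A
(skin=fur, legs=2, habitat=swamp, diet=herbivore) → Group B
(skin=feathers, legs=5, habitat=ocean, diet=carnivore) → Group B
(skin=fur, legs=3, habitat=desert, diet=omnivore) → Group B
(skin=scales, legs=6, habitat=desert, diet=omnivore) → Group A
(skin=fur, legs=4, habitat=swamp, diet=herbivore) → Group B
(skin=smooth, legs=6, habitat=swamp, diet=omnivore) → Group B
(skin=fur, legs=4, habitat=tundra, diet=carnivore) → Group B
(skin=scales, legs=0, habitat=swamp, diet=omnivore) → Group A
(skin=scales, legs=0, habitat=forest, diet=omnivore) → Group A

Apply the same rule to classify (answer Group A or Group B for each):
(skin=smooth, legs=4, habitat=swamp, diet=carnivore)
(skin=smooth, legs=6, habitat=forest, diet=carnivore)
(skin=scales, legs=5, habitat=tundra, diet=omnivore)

Group B, Group B, Group A

The distinguishing property — skin is scales — holds for all the 'Group A' cases and none of the 'Group B' cases.
(skin=smooth, legs=4, habitat=swamp, diet=carnivore): skin is smooth, does not fit → Group B.
(skin=smooth, legs=6, habitat=forest, diet=carnivore): skin is smooth, does not fit → Group B.
(skin=scales, legs=5, habitat=tundra, diet=omnivore): skin is scales, satisfies this → Group A.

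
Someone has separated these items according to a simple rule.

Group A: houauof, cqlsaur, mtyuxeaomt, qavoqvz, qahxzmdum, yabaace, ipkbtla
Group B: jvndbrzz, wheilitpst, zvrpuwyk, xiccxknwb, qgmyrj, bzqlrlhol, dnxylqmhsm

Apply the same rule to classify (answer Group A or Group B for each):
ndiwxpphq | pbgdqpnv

One predicate separates the groups cleanly: contains 'a'.
Group B: ndiwxpphq, since no 'a'. Group B: pbgdqpnv, since no 'a'.

Group B, Group B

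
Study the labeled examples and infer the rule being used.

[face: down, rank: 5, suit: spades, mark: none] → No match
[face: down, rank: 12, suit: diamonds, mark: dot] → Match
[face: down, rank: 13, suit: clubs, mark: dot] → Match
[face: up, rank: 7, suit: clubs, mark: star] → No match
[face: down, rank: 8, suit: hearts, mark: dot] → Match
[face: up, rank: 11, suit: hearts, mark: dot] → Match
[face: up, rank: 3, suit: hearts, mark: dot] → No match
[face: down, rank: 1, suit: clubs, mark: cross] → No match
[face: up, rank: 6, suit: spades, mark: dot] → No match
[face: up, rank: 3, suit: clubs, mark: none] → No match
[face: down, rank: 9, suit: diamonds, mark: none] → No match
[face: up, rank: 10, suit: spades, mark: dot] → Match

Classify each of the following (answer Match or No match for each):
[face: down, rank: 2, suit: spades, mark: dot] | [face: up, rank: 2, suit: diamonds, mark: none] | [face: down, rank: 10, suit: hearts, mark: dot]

No match, No match, Match

The pattern is that an item is 'Match' exactly when: mark is dot AND rank ≥ 7.
[face: down, rank: 2, suit: spades, mark: dot]: No match (mark is dot, rank = 2).
[face: up, rank: 2, suit: diamonds, mark: none]: No match (mark is none, rank = 2).
[face: down, rank: 10, suit: hearts, mark: dot]: Match (mark is dot, rank = 10).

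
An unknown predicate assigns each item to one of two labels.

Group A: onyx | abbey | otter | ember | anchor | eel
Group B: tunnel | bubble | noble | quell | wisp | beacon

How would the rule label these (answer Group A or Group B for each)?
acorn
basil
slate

Group A, Group B, Group B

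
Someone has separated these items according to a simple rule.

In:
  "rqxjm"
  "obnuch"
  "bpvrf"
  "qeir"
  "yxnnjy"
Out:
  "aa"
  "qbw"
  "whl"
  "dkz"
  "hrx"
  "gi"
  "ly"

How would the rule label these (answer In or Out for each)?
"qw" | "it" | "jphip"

A rule that fits every label: length ≥ 4 — true of each 'In' example, false of each 'Out' one.
"qw": Out (length 2).
"it": Out (length 2).
"jphip": In (length 5).

Out, Out, In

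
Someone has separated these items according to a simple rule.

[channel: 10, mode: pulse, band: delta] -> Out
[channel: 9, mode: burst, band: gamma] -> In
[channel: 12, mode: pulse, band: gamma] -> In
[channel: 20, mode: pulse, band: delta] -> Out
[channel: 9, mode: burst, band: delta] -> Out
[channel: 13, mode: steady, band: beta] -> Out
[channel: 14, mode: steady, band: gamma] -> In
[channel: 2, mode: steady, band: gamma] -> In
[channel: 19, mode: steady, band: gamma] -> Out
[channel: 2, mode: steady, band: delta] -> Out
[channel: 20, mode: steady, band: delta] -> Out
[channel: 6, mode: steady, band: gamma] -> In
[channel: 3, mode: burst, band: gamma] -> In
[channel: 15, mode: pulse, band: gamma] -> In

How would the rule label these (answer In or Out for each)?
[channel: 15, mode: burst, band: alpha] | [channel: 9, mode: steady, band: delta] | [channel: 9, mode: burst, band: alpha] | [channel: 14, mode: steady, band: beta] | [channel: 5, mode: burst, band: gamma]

Out, Out, Out, Out, In

A rule that fits every label: band is gamma AND channel ≤ 15 — true of each 'In' example, false of each 'Out' one.
[channel: 15, mode: burst, band: alpha] — band is alpha, channel = 15, hence Out.
[channel: 9, mode: steady, band: delta] — band is delta, channel = 9, hence Out.
[channel: 9, mode: burst, band: alpha] — band is alpha, channel = 9, hence Out.
[channel: 14, mode: steady, band: beta] — band is beta, channel = 14, hence Out.
[channel: 5, mode: burst, band: gamma] — band is gamma, channel = 5, hence In.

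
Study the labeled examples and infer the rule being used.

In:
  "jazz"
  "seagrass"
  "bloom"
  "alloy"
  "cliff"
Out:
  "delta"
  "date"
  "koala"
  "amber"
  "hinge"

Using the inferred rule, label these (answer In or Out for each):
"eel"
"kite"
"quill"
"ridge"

In, Out, In, Out

The pattern is that an item is 'In' exactly when: has a double letter.
"eel": 'ee' doubled — matches, so In. "kite": no doubled letter — does not fit, so Out. "quill": 'll' doubled — matches, so In. "ridge": no doubled letter — does not fit, so Out.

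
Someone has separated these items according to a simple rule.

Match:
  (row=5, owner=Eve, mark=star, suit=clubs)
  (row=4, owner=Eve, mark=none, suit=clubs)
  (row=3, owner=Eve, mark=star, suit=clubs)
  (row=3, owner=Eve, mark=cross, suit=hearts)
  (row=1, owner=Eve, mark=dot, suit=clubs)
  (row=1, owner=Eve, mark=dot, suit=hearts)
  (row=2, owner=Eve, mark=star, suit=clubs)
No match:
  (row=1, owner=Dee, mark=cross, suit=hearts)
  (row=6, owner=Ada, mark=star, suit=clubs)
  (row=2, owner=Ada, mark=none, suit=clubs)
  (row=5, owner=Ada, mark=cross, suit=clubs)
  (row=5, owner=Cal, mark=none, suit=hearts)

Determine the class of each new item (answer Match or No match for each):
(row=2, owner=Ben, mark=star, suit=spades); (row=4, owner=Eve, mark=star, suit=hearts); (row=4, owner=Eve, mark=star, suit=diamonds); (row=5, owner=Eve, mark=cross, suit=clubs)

The classifier is using: owner is Eve.
(row=2, owner=Ben, mark=star, suit=spades): owner is Ben, does not pass → No match.
(row=4, owner=Eve, mark=star, suit=hearts): owner is Eve, matches → Match.
(row=4, owner=Eve, mark=star, suit=diamonds): owner is Eve, matches → Match.
(row=5, owner=Eve, mark=cross, suit=clubs): owner is Eve, matches → Match.

No match, Match, Match, Match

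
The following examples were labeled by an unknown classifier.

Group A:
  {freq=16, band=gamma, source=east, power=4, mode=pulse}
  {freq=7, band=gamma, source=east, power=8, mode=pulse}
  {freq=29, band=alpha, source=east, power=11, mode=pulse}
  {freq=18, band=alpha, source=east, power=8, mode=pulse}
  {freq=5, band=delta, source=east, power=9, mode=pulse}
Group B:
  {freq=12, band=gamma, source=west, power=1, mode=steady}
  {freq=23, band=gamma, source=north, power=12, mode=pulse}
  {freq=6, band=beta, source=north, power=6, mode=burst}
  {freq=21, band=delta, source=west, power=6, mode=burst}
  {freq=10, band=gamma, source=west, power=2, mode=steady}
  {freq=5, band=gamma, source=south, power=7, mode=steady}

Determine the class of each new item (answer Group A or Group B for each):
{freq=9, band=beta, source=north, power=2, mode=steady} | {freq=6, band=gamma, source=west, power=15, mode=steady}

Group B, Group B

The distinguishing property — source is east — holds for all the 'Group A' cases and none of the 'Group B' cases.
{freq=9, band=beta, source=north, power=2, mode=steady} — source is north, hence Group B.
{freq=6, band=gamma, source=west, power=15, mode=steady} — source is west, hence Group B.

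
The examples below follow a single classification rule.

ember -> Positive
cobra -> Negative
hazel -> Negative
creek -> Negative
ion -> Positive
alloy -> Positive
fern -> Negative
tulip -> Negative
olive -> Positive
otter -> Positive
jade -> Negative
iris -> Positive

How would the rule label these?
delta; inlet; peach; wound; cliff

Negative, Positive, Negative, Negative, Negative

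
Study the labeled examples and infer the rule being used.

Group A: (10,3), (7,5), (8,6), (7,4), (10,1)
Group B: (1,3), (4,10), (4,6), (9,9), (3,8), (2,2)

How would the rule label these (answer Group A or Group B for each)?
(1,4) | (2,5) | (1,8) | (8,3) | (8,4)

The common property of the 'Group A' items is: first > second. No 'Group B' item has it.

Group B, Group B, Group B, Group A, Group A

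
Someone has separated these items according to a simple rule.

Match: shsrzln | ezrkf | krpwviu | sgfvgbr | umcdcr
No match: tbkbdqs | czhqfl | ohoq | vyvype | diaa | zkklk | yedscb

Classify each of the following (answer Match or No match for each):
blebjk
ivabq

The distinguishing property — contains 'r' — holds for all the 'Match' cases and none of the 'No match' cases.
blebjk — no 'r', hence No match. ivabq — no 'r', hence No match.

No match, No match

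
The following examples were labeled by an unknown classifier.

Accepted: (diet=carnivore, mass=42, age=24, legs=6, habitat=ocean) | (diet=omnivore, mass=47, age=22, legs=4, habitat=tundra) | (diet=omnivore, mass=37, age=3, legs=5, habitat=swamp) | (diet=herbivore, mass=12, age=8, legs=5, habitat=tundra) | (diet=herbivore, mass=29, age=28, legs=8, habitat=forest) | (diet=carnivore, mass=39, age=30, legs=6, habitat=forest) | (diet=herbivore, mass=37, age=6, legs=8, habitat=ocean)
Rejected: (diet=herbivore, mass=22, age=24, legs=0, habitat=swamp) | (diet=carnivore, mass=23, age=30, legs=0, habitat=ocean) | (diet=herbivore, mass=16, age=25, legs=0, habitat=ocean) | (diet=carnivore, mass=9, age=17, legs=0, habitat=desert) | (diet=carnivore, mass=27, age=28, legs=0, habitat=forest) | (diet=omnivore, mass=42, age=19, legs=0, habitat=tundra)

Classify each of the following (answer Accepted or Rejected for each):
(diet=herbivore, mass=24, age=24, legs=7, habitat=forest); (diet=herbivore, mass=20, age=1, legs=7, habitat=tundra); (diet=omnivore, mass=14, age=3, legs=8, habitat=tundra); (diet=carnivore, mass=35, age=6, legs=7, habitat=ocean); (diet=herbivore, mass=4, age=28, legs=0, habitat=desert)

Accepted, Accepted, Accepted, Accepted, Rejected

All 'Accepted' examples share one property — legs ≥ 4 — and every 'Rejected' example lacks it.
(diet=herbivore, mass=24, age=24, legs=7, habitat=forest): legs = 7 — checks out, so Accepted.
(diet=herbivore, mass=20, age=1, legs=7, habitat=tundra): legs = 7 — checks out, so Accepted.
(diet=omnivore, mass=14, age=3, legs=8, habitat=tundra): legs = 8 — checks out, so Accepted.
(diet=carnivore, mass=35, age=6, legs=7, habitat=ocean): legs = 7 — checks out, so Accepted.
(diet=herbivore, mass=4, age=28, legs=0, habitat=desert): legs = 0 — lacks this property, so Rejected.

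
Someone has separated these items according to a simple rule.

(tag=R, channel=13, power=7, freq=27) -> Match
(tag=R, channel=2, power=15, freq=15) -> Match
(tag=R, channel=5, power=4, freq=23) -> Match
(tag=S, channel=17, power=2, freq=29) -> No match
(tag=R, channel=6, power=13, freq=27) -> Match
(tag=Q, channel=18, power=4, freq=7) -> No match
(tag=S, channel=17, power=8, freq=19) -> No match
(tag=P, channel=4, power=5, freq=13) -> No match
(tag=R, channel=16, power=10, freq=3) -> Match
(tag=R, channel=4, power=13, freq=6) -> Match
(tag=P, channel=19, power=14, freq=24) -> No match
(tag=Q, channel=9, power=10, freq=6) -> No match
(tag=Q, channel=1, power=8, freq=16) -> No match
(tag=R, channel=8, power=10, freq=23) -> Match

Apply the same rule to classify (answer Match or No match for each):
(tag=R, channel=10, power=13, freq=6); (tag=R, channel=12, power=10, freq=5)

Every 'Match' example satisfies: tag is R. None of the 'No match' examples do.
Match: (tag=R, channel=10, power=13, freq=6), since tag is R.
Match: (tag=R, channel=12, power=10, freq=5), since tag is R.

Match, Match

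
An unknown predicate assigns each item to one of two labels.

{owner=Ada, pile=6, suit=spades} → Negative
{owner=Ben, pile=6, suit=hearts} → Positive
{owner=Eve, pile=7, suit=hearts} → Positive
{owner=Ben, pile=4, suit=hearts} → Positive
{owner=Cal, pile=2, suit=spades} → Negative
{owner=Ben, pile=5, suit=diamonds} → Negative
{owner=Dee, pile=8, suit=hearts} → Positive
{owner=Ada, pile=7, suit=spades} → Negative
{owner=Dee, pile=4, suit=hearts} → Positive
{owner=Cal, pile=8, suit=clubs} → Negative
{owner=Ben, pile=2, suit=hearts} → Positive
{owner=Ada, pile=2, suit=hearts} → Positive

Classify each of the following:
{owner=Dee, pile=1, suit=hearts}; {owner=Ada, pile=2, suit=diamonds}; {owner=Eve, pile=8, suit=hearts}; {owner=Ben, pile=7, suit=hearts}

Positive, Negative, Positive, Positive

The simplest hypothesis consistent with all the labels is: suit is hearts.
{owner=Dee, pile=1, suit=hearts} → suit is hearts → Positive.
{owner=Ada, pile=2, suit=diamonds} → suit is diamonds → Negative.
{owner=Eve, pile=8, suit=hearts} → suit is hearts → Positive.
{owner=Ben, pile=7, suit=hearts} → suit is hearts → Positive.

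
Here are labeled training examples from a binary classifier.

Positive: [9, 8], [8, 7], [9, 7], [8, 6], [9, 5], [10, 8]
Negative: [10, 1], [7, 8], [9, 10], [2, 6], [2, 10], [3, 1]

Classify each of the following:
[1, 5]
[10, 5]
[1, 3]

Negative, Positive, Negative

Every 'Positive' example satisfies: first > second AND sum ≥ 12. None of the 'Negative' examples do.
Negative: [1, 5], since 1 < 5, 1+5 = 6. Positive: [10, 5], since 10 > 5, 10+5 = 15. Negative: [1, 3], since 1 < 3, 1+3 = 4.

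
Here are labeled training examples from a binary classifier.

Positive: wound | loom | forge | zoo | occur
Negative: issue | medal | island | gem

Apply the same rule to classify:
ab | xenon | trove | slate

Negative, Positive, Positive, Negative

Checking candidate rules against both groups, what survives is: contains 'o'.
Negative: ab, since no 'o'. Positive: xenon, since has 'o'. Positive: trove, since has 'o'. Negative: slate, since no 'o'.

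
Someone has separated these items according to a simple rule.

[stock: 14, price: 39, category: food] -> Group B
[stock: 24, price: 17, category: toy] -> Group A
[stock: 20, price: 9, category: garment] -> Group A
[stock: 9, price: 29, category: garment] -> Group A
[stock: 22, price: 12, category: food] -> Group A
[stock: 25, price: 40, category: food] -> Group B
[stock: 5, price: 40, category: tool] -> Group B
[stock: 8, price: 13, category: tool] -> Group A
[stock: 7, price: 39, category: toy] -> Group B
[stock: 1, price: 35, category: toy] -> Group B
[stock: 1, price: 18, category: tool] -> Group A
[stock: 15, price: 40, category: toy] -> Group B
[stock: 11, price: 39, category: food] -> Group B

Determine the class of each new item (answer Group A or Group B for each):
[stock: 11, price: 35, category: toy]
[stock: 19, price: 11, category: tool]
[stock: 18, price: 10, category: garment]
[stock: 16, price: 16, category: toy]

The simplest hypothesis consistent with all the labels is: price ≤ 29.
[stock: 11, price: 35, category: toy]: price = 35 — fails the rule, so Group B.
[stock: 19, price: 11, category: tool]: price = 11 — matches, so Group A.
[stock: 18, price: 10, category: garment]: price = 10 — matches, so Group A.
[stock: 16, price: 16, category: toy]: price = 16 — matches, so Group A.

Group B, Group A, Group A, Group A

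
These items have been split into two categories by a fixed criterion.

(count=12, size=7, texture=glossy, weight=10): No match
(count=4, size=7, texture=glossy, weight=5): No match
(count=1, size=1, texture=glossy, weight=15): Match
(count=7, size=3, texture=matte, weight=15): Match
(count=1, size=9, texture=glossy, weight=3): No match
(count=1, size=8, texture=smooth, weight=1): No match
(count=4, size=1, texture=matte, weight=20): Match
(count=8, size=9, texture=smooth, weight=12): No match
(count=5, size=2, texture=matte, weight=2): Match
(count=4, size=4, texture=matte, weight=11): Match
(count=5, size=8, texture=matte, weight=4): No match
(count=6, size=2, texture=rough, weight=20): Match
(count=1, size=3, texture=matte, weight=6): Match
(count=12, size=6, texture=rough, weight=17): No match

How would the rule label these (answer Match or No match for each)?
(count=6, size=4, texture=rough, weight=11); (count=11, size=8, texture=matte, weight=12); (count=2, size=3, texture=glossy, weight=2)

Match, No match, Match

The pattern is that an item is 'Match' exactly when: size ≤ 4.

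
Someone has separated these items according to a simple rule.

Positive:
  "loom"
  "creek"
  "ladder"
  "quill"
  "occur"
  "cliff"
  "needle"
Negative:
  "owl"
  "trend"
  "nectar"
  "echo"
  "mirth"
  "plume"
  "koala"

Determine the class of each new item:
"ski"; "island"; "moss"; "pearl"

Negative, Negative, Positive, Negative

A rule that fits every label: has a double letter — true of each 'Positive' example, false of each 'Negative' one.
"ski": no doubled letter — doesn't qualify, so Negative.
"island": no doubled letter — doesn't qualify, so Negative.
"moss": 'ss' doubled — has this property, so Positive.
"pearl": no doubled letter — doesn't qualify, so Negative.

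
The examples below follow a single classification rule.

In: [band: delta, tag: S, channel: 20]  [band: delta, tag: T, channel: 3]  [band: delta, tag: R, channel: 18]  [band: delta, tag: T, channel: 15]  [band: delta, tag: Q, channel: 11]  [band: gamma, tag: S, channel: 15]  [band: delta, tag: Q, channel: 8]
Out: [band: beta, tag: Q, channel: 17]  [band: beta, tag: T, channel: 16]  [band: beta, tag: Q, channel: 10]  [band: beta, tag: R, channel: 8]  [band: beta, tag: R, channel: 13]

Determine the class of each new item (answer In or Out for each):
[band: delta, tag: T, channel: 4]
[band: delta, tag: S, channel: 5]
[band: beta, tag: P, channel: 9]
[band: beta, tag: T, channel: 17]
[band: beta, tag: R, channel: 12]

In, In, Out, Out, Out

All 'In' examples share one property — band is not beta — and every 'Out' example lacks it.
[band: delta, tag: T, channel: 4]: In (band is delta). [band: delta, tag: S, channel: 5]: In (band is delta). [band: beta, tag: P, channel: 9]: Out (band is beta). [band: beta, tag: T, channel: 17]: Out (band is beta). [band: beta, tag: R, channel: 12]: Out (band is beta).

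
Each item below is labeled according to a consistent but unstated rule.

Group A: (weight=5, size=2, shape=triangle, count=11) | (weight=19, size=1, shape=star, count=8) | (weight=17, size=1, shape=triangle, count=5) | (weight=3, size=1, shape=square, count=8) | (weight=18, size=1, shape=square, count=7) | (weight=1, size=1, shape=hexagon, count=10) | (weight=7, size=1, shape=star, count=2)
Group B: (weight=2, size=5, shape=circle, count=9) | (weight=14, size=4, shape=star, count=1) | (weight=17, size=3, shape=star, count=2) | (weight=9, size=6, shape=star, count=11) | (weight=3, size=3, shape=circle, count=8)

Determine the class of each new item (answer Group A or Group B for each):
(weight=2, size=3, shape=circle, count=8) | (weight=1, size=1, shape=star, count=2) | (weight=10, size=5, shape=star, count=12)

Group B, Group A, Group B

The simplest hypothesis consistent with all the labels is: size ≤ 2.
(weight=2, size=3, shape=circle, count=8): size = 3, fails this test → Group B. (weight=1, size=1, shape=star, count=2): size = 1, fits → Group A. (weight=10, size=5, shape=star, count=12): size = 5, fails this test → Group B.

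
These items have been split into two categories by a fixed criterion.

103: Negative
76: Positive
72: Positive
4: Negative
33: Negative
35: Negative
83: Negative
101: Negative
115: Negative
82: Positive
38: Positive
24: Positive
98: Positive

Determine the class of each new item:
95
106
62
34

Negative, Positive, Positive, Positive

All 'Positive' examples share one property — even AND at least 24 — and every 'Negative' example lacks it.
95 → 95 is odd, 95 ≥ 24 → Negative. 106 → 106 is even, 106 ≥ 24 → Positive. 62 → 62 is even, 62 ≥ 24 → Positive. 34 → 34 is even, 34 ≥ 24 → Positive.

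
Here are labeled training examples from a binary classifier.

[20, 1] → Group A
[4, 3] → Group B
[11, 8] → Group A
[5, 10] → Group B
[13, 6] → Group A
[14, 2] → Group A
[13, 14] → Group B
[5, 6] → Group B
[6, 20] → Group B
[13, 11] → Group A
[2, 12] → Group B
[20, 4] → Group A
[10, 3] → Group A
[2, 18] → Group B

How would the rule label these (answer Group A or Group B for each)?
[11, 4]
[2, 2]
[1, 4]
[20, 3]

Rule: first > second AND sum ≥ 11. This holds for each 'Group A' example and fails for each 'Group B' one.

Group A, Group B, Group B, Group A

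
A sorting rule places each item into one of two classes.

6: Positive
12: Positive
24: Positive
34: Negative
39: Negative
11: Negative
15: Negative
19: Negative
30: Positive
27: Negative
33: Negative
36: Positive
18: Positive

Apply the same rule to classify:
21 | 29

Negative, Negative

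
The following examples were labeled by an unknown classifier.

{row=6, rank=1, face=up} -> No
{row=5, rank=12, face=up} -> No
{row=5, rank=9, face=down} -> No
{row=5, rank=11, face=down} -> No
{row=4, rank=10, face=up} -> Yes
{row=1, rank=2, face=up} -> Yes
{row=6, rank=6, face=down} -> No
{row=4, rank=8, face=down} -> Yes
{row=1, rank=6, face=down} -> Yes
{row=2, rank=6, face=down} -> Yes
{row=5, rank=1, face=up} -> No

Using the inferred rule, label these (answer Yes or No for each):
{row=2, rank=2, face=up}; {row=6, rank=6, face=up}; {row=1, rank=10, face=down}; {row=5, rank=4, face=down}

'Yes' ⟺ row ≤ 4.

Yes, No, Yes, No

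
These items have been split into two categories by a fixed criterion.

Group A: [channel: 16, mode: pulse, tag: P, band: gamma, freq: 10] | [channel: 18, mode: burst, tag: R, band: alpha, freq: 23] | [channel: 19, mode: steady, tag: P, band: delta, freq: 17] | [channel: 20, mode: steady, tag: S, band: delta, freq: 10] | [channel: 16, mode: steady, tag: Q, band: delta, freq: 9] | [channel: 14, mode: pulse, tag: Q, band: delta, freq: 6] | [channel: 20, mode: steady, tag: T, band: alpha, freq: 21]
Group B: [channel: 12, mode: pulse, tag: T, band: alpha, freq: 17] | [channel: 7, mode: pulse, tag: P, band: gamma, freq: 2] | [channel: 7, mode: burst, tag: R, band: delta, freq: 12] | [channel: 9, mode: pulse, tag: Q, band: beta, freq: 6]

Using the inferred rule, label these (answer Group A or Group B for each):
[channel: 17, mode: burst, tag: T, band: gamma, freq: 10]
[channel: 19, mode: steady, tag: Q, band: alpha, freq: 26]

Group A, Group A

The simplest hypothesis consistent with all the labels is: channel ≥ 14.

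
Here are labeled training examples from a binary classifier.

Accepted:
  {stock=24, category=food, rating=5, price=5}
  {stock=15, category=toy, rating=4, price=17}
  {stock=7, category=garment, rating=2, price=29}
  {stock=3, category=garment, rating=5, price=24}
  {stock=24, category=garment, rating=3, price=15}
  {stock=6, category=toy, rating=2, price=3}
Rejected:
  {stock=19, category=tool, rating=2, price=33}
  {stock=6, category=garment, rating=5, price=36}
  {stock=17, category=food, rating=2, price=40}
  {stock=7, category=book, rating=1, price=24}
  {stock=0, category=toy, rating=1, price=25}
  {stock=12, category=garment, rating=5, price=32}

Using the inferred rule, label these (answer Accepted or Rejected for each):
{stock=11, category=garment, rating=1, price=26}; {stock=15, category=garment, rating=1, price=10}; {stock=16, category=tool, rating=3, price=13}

Rejected, Rejected, Accepted

One predicate separates the groups cleanly: rating ≥ 2 AND price ≤ 29.
{stock=11, category=garment, rating=1, price=26}: Rejected (rating = 1, price = 26).
{stock=15, category=garment, rating=1, price=10}: Rejected (rating = 1, price = 10).
{stock=16, category=tool, rating=3, price=13}: Accepted (rating = 3, price = 13).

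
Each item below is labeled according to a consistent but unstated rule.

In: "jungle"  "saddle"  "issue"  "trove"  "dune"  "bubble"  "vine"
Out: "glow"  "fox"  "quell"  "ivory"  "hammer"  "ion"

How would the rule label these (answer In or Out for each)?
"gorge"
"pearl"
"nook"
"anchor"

In, Out, Out, Out

A rule that fits every label: ends with 'e' — true of each 'In' example, false of each 'Out' one.
"gorge" → ends with 'e' → In.
"pearl" → ends with 'l' → Out.
"nook" → ends with 'k' → Out.
"anchor" → ends with 'r' → Out.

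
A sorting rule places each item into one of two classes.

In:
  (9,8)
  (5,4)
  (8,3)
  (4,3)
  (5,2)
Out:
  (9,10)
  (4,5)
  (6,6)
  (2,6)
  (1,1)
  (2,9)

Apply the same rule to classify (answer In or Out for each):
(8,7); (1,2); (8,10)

The rule appears to be: first > second.
(8,7) — 8 > 7, hence In.
(1,2) — 1 < 2, hence Out.
(8,10) — 8 < 10, hence Out.

In, Out, Out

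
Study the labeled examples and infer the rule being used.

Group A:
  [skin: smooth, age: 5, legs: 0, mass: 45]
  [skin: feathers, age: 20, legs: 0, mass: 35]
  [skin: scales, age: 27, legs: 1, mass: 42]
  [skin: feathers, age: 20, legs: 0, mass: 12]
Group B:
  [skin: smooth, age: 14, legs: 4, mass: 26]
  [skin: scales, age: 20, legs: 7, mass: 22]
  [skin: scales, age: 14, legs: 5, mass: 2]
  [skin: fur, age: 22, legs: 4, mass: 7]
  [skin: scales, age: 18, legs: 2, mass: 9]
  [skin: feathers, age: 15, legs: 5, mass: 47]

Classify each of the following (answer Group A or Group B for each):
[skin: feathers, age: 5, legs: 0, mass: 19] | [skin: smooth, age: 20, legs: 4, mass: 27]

Group A, Group B

'Group A' ⟺ legs ≤ 1.
[skin: feathers, age: 5, legs: 0, mass: 19] → legs = 0 → Group A.
[skin: smooth, age: 20, legs: 4, mass: 27] → legs = 4 → Group B.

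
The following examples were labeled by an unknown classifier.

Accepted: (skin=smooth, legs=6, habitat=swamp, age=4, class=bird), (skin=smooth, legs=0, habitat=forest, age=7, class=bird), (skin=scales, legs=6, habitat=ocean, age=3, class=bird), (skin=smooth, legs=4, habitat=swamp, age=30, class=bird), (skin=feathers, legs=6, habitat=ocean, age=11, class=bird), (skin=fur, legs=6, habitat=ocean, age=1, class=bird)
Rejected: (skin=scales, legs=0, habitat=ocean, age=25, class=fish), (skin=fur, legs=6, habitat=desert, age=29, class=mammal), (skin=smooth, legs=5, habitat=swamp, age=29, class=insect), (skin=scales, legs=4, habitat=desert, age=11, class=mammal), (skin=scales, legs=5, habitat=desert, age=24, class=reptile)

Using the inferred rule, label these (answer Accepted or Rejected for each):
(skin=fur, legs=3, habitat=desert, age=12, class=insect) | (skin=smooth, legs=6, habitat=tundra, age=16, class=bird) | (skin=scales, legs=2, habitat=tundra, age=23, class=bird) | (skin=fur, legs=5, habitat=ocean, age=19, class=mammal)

Rejected, Accepted, Accepted, Rejected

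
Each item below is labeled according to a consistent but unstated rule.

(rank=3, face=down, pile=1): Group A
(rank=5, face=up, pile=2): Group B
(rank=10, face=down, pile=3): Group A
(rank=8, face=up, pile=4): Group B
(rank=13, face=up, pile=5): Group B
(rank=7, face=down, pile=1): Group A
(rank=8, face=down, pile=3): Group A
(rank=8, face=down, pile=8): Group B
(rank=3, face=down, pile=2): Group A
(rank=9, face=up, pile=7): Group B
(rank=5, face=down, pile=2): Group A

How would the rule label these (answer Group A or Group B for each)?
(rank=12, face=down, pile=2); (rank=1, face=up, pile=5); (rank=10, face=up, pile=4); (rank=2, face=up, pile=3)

Group A, Group B, Group B, Group B

All 'Group A' examples share one property — face is down AND pile ≤ 3 — and every 'Group B' example lacks it.
(rank=12, face=down, pile=2): face is down, pile = 2 — qualifies, so Group A. (rank=1, face=up, pile=5): face is up, pile = 5 — lacks this property, so Group B. (rank=10, face=up, pile=4): face is up, pile = 4 — lacks this property, so Group B. (rank=2, face=up, pile=3): face is up, pile = 3 — lacks this property, so Group B.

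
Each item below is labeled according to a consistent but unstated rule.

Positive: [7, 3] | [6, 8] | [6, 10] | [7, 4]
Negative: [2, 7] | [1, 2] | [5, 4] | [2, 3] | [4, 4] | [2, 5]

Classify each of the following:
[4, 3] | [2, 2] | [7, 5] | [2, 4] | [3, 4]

The distinguishing property — sum ≥ 10 — holds for all the 'Positive' cases and none of the 'Negative' cases.
Negative: [4, 3], since 4+3 = 7.
Negative: [2, 2], since 2+2 = 4.
Positive: [7, 5], since 7+5 = 12.
Negative: [2, 4], since 2+4 = 6.
Negative: [3, 4], since 3+4 = 7.

Negative, Negative, Positive, Negative, Negative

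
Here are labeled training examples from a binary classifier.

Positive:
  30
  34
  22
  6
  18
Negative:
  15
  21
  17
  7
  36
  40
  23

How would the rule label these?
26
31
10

Positive, Negative, Positive

The common property of the 'Positive' items is: ≡ 2 (mod 4). No 'Negative' item has it.
26 — 26 mod 4 = 2, hence Positive.
31 — 31 mod 4 = 3, hence Negative.
10 — 10 mod 4 = 2, hence Positive.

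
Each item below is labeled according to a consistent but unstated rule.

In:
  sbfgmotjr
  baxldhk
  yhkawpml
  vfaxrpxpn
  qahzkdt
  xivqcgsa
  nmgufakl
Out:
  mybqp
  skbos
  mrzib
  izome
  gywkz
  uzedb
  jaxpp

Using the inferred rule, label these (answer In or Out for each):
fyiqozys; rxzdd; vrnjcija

In, Out, In

'In' ⟺ length ≥ 7.
fyiqozys: In (length 8). rxzdd: Out (length 5). vrnjcija: In (length 8).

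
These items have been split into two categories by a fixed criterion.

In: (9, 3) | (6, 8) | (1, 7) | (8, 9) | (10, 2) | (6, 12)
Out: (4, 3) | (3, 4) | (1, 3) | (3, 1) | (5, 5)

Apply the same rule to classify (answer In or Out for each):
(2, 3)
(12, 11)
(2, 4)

Every 'In' example satisfies: max ≥ 6. None of the 'Out' examples do.
(2, 3): max 3 — fails the rule, so Out. (12, 11): max 12 — checks out, so In. (2, 4): max 4 — fails the rule, so Out.

Out, In, Out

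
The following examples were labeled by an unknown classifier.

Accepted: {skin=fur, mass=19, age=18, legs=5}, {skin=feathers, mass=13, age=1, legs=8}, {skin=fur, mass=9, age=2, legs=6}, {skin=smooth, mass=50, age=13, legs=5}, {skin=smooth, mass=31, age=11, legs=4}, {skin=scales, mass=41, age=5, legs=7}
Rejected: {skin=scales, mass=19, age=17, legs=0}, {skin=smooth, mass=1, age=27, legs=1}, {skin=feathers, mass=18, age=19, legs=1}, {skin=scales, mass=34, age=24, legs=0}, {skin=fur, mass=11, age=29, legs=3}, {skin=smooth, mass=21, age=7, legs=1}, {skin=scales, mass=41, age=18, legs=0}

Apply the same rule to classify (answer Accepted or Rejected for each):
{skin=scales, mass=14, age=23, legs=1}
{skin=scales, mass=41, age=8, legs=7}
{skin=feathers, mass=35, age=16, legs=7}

Rejected, Accepted, Accepted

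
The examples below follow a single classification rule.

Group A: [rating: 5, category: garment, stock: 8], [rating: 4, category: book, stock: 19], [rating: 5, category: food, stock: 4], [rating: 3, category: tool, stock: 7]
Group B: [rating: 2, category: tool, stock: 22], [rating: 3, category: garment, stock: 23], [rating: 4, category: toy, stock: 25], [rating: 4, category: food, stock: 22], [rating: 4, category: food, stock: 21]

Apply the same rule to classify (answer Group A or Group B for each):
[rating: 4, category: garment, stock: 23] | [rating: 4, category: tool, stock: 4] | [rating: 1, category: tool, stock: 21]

Every 'Group A' example satisfies: stock ≤ 19. None of the 'Group B' examples do.
[rating: 4, category: garment, stock: 23]: Group B (stock = 23). [rating: 4, category: tool, stock: 4]: Group A (stock = 4). [rating: 1, category: tool, stock: 21]: Group B (stock = 21).

Group B, Group A, Group B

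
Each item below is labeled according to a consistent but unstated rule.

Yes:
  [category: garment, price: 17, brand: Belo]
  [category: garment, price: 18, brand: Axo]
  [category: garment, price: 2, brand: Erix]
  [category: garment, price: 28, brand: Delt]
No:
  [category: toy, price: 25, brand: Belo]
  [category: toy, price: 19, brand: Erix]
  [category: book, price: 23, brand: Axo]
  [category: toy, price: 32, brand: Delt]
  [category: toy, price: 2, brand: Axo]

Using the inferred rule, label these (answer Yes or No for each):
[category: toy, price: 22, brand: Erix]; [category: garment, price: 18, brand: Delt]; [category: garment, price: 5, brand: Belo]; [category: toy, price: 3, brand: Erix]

A rule that fits every label: category is garment — true of each 'Yes' example, false of each 'No' one.

No, Yes, Yes, No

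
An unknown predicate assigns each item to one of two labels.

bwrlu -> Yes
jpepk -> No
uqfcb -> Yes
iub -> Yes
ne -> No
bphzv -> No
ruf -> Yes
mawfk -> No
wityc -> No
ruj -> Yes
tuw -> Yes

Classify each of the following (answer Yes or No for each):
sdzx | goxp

The rule appears to be: contains 'u'.
sdzx: no 'u', does not fit → No.
goxp: no 'u', does not fit → No.

No, No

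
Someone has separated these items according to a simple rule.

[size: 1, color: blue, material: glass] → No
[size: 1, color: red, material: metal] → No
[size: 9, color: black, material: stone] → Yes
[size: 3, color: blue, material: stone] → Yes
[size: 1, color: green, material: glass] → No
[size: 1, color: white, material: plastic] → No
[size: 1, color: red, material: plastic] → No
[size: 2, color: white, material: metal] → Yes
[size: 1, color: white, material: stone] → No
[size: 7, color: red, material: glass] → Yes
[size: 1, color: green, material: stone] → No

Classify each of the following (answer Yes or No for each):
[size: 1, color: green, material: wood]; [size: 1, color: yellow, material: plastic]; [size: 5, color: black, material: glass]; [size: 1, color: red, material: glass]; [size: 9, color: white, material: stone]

No, No, Yes, No, Yes

The rule appears to be: size ≥ 2.
[size: 1, color: green, material: wood] — size = 1, hence No.
[size: 1, color: yellow, material: plastic] — size = 1, hence No.
[size: 5, color: black, material: glass] — size = 5, hence Yes.
[size: 1, color: red, material: glass] — size = 1, hence No.
[size: 9, color: white, material: stone] — size = 9, hence Yes.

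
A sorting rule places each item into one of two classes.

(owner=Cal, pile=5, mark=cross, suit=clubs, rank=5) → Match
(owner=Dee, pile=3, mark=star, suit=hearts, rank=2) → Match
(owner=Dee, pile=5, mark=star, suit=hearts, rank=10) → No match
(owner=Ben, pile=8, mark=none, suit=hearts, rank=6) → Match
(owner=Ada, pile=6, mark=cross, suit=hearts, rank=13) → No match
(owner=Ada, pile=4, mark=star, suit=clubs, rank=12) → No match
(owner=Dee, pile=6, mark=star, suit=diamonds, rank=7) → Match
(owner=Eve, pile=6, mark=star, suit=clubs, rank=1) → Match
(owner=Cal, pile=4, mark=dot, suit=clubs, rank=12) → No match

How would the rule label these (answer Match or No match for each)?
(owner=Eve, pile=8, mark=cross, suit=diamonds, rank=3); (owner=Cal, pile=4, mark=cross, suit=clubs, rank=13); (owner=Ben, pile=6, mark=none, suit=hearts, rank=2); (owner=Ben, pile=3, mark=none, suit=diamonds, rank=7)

The rule appears to be: rank ≤ 7.
(owner=Eve, pile=8, mark=cross, suit=diamonds, rank=3): Match (rank = 3).
(owner=Cal, pile=4, mark=cross, suit=clubs, rank=13): No match (rank = 13).
(owner=Ben, pile=6, mark=none, suit=hearts, rank=2): Match (rank = 2).
(owner=Ben, pile=3, mark=none, suit=diamonds, rank=7): Match (rank = 7).

Match, No match, Match, Match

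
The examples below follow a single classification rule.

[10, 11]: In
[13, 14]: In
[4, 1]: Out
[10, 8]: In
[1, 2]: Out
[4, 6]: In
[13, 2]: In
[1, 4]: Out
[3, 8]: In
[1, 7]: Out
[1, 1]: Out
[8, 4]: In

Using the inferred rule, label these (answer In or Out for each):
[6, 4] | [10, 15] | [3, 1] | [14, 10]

In, In, Out, In

The simplest hypothesis consistent with all the labels is: sum ≥ 10.
[6, 4]: In (6+4 = 10).
[10, 15]: In (10+15 = 25).
[3, 1]: Out (3+1 = 4).
[14, 10]: In (14+10 = 24).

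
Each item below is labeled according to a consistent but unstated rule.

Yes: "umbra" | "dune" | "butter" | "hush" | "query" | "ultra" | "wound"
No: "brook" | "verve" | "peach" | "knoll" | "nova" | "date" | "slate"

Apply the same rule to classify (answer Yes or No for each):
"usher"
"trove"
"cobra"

A rule that fits every label: contains 'u' — true of each 'Yes' example, false of each 'No' one.
Yes: "usher", since has 'u'.
No: "trove", since no 'u'.
No: "cobra", since no 'u'.

Yes, No, No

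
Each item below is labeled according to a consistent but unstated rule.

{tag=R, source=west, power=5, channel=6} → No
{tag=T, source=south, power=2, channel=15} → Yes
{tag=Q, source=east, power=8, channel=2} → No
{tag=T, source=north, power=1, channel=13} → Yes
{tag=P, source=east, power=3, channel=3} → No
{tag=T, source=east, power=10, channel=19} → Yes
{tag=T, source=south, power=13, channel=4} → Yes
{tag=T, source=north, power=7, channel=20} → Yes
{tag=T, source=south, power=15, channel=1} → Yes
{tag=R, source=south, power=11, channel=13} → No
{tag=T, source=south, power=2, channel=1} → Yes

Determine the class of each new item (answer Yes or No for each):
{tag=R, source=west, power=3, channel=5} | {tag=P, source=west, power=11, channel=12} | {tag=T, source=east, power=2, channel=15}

No, No, Yes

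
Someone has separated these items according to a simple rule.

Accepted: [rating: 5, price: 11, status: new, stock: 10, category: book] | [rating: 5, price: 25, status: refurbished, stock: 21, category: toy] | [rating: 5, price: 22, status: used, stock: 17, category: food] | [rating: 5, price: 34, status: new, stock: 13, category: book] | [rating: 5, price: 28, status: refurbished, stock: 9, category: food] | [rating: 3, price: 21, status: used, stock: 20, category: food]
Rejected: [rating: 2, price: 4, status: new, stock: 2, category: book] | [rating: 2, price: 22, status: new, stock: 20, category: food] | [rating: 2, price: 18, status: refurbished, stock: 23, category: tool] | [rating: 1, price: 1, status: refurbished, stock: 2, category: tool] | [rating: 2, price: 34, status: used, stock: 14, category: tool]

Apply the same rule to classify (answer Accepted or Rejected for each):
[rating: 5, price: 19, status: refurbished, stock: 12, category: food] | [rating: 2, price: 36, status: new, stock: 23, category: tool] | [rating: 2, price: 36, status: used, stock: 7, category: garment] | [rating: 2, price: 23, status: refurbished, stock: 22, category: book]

Accepted, Rejected, Rejected, Rejected

'Accepted' ⟺ rating ≥ 3.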